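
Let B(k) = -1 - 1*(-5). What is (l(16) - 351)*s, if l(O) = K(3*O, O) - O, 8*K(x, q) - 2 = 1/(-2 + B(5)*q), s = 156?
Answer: -7094373/124 ≈ -57213.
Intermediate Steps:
B(k) = 4 (B(k) = -1 + 5 = 4)
K(x, q) = ¼ + 1/(8*(-2 + 4*q))
l(O) = -O + (-3 + 8*O)/(16*(-1 + 2*O)) (l(O) = (-3 + 8*O)/(16*(-1 + 2*O)) - O = -O + (-3 + 8*O)/(16*(-1 + 2*O)))
(l(16) - 351)*s = ((-3 - 32*16² + 24*16)/(16*(-1 + 2*16)) - 351)*156 = ((-3 - 32*256 + 384)/(16*(-1 + 32)) - 351)*156 = ((1/16)*(-3 - 8192 + 384)/31 - 351)*156 = ((1/16)*(1/31)*(-7811) - 351)*156 = (-7811/496 - 351)*156 = -181907/496*156 = -7094373/124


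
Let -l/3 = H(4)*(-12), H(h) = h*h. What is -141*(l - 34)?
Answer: -76422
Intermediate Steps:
H(h) = h²
l = 576 (l = -3*4²*(-12) = -48*(-12) = -3*(-192) = 576)
-141*(l - 34) = -141*(576 - 34) = -141*542 = -76422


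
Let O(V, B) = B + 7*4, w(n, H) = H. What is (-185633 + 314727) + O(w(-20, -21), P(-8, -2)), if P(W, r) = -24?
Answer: 129098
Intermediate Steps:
O(V, B) = 28 + B (O(V, B) = B + 28 = 28 + B)
(-185633 + 314727) + O(w(-20, -21), P(-8, -2)) = (-185633 + 314727) + (28 - 24) = 129094 + 4 = 129098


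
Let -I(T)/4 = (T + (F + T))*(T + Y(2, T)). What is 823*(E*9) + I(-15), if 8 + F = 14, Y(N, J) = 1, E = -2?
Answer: -16158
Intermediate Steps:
F = 6 (F = -8 + 14 = 6)
I(T) = -4*(1 + T)*(6 + 2*T) (I(T) = -4*(T + (6 + T))*(T + 1) = -4*(6 + 2*T)*(1 + T) = -4*(1 + T)*(6 + 2*T))
823*(E*9) + I(-15) = 823*(-2*9) + (-24 - 32*(-15) - 8*(-15)²) = 823*(-18) + (-24 + 480 - 8*225) = -14814 + (-24 + 480 - 1800) = -14814 - 1344 = -16158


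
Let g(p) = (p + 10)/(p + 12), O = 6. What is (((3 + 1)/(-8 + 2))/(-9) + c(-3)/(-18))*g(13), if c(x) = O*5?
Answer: -989/675 ≈ -1.4652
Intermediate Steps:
c(x) = 30 (c(x) = 6*5 = 30)
g(p) = (10 + p)/(12 + p)
(((3 + 1)/(-8 + 2))/(-9) + c(-3)/(-18))*g(13) = (((3 + 1)/(-8 + 2))/(-9) + 30/(-18))*((10 + 13)/(12 + 13)) = ((4/(-6))*(-⅑) + 30*(-1/18))*(23/25) = ((4*(-⅙))*(-⅑) - 5/3)*((1/25)*23) = (-⅔*(-⅑) - 5/3)*(23/25) = (2/27 - 5/3)*(23/25) = -43/27*23/25 = -989/675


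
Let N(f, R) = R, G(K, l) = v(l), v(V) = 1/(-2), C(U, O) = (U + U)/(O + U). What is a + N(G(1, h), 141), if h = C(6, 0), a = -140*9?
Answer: -1119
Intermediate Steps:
a = -1260
C(U, O) = 2*U/(O + U) (C(U, O) = (2*U)/(O + U) = 2*U/(O + U))
h = 2 (h = 2*6/(0 + 6) = 2*6/6 = 2*6*(⅙) = 2)
v(V) = -½
G(K, l) = -½
a + N(G(1, h), 141) = -1260 + 141 = -1119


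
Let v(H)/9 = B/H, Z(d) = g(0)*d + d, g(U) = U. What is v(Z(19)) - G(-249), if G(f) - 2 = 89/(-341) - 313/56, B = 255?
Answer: 45222295/362824 ≈ 124.64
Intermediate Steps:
G(f) = -73525/19096 (G(f) = 2 + (89/(-341) - 313/56) = 2 + (89*(-1/341) - 313*1/56) = 2 + (-89/341 - 313/56) = 2 - 111717/19096 = -73525/19096)
Z(d) = d (Z(d) = 0*d + d = 0 + d = d)
v(H) = 2295/H (v(H) = 9*(255/H) = 2295/H)
v(Z(19)) - G(-249) = 2295/19 - 1*(-73525/19096) = 2295*(1/19) + 73525/19096 = 2295/19 + 73525/19096 = 45222295/362824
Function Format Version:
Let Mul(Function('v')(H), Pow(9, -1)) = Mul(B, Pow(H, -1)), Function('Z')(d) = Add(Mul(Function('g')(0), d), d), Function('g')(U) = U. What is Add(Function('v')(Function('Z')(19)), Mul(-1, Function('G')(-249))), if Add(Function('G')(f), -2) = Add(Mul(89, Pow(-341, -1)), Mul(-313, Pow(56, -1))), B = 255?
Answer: Rational(45222295, 362824) ≈ 124.64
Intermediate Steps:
Function('G')(f) = Rational(-73525, 19096) (Function('G')(f) = Add(2, Add(Mul(89, Pow(-341, -1)), Mul(-313, Pow(56, -1)))) = Add(2, Add(Mul(89, Rational(-1, 341)), Mul(-313, Rational(1, 56)))) = Add(2, Add(Rational(-89, 341), Rational(-313, 56))) = Add(2, Rational(-111717, 19096)) = Rational(-73525, 19096))
Function('Z')(d) = d (Function('Z')(d) = Add(Mul(0, d), d) = Add(0, d) = d)
Function('v')(H) = Mul(2295, Pow(H, -1)) (Function('v')(H) = Mul(9, Mul(255, Pow(H, -1))) = Mul(2295, Pow(H, -1)))
Add(Function('v')(Function('Z')(19)), Mul(-1, Function('G')(-249))) = Add(Mul(2295, Pow(19, -1)), Mul(-1, Rational(-73525, 19096))) = Add(Mul(2295, Rational(1, 19)), Rational(73525, 19096)) = Add(Rational(2295, 19), Rational(73525, 19096)) = Rational(45222295, 362824)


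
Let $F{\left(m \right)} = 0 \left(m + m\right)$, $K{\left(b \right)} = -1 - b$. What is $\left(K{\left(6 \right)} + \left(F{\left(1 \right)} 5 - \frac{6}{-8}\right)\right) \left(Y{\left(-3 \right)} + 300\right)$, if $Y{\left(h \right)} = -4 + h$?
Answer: $- \frac{7325}{4} \approx -1831.3$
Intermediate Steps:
$F{\left(m \right)} = 0$ ($F{\left(m \right)} = 0 \cdot 2 m = 0$)
$\left(K{\left(6 \right)} + \left(F{\left(1 \right)} 5 - \frac{6}{-8}\right)\right) \left(Y{\left(-3 \right)} + 300\right) = \left(\left(-1 - 6\right) + \left(0 \cdot 5 - \frac{6}{-8}\right)\right) \left(\left(-4 - 3\right) + 300\right) = \left(\left(-1 - 6\right) + \left(0 - - \frac{3}{4}\right)\right) \left(-7 + 300\right) = \left(-7 + \left(0 + \frac{3}{4}\right)\right) 293 = \left(-7 + \frac{3}{4}\right) 293 = \left(- \frac{25}{4}\right) 293 = - \frac{7325}{4}$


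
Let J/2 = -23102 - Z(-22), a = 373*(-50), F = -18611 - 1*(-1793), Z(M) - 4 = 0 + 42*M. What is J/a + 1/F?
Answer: 373047551/156827850 ≈ 2.3787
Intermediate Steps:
Z(M) = 4 + 42*M (Z(M) = 4 + (0 + 42*M) = 4 + 42*M)
F = -16818 (F = -18611 + 1793 = -16818)
a = -18650
J = -44364 (J = 2*(-23102 - (4 + 42*(-22))) = 2*(-23102 - (4 - 924)) = 2*(-23102 - 1*(-920)) = 2*(-23102 + 920) = 2*(-22182) = -44364)
J/a + 1/F = -44364/(-18650) + 1/(-16818) = -44364*(-1/18650) - 1/16818 = 22182/9325 - 1/16818 = 373047551/156827850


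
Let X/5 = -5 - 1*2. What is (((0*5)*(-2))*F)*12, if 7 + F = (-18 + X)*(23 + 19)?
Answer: 0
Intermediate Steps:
X = -35 (X = 5*(-5 - 1*2) = 5*(-5 - 2) = 5*(-7) = -35)
F = -2233 (F = -7 + (-18 - 35)*(23 + 19) = -7 - 53*42 = -7 - 2226 = -2233)
(((0*5)*(-2))*F)*12 = (((0*5)*(-2))*(-2233))*12 = ((0*(-2))*(-2233))*12 = (0*(-2233))*12 = 0*12 = 0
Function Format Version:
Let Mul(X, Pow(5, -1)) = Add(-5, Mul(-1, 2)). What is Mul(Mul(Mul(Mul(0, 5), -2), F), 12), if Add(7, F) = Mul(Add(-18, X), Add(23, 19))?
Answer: 0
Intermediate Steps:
X = -35 (X = Mul(5, Add(-5, Mul(-1, 2))) = Mul(5, Add(-5, -2)) = Mul(5, -7) = -35)
F = -2233 (F = Add(-7, Mul(Add(-18, -35), Add(23, 19))) = Add(-7, Mul(-53, 42)) = Add(-7, -2226) = -2233)
Mul(Mul(Mul(Mul(0, 5), -2), F), 12) = Mul(Mul(Mul(Mul(0, 5), -2), -2233), 12) = Mul(Mul(Mul(0, -2), -2233), 12) = Mul(Mul(0, -2233), 12) = Mul(0, 12) = 0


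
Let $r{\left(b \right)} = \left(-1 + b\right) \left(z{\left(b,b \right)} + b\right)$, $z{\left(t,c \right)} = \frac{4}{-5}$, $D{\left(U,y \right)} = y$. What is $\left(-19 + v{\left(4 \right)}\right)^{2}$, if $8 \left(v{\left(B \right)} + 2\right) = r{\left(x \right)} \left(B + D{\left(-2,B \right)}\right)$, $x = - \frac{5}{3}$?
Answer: $\frac{421201}{2025} \approx 208.0$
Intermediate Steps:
$x = - \frac{5}{3}$ ($x = \left(-5\right) \frac{1}{3} = - \frac{5}{3} \approx -1.6667$)
$z{\left(t,c \right)} = - \frac{4}{5}$ ($z{\left(t,c \right)} = 4 \left(- \frac{1}{5}\right) = - \frac{4}{5}$)
$r{\left(b \right)} = \left(-1 + b\right) \left(- \frac{4}{5} + b\right)$
$v{\left(B \right)} = -2 + \frac{74 B}{45}$ ($v{\left(B \right)} = -2 + \frac{\left(\frac{4}{5} + \left(- \frac{5}{3}\right)^{2} - -3\right) \left(B + B\right)}{8} = -2 + \frac{\left(\frac{4}{5} + \frac{25}{9} + 3\right) 2 B}{8} = -2 + \frac{\frac{296}{45} \cdot 2 B}{8} = -2 + \frac{\frac{592}{45} B}{8} = -2 + \frac{74 B}{45}$)
$\left(-19 + v{\left(4 \right)}\right)^{2} = \left(-19 + \left(-2 + \frac{74}{45} \cdot 4\right)\right)^{2} = \left(-19 + \left(-2 + \frac{296}{45}\right)\right)^{2} = \left(-19 + \frac{206}{45}\right)^{2} = \left(- \frac{649}{45}\right)^{2} = \frac{421201}{2025}$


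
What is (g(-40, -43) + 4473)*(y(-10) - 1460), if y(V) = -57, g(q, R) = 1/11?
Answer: -74642468/11 ≈ -6.7857e+6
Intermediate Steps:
g(q, R) = 1/11
(g(-40, -43) + 4473)*(y(-10) - 1460) = (1/11 + 4473)*(-57 - 1460) = (49204/11)*(-1517) = -74642468/11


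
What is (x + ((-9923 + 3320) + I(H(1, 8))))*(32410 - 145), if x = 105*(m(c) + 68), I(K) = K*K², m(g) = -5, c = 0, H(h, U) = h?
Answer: 419445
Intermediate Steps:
I(K) = K³
x = 6615 (x = 105*(-5 + 68) = 105*63 = 6615)
(x + ((-9923 + 3320) + I(H(1, 8))))*(32410 - 145) = (6615 + ((-9923 + 3320) + 1³))*(32410 - 145) = (6615 + (-6603 + 1))*32265 = (6615 - 6602)*32265 = 13*32265 = 419445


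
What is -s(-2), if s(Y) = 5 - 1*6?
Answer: 1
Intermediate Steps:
s(Y) = -1 (s(Y) = 5 - 6 = -1)
-s(-2) = -1*(-1) = 1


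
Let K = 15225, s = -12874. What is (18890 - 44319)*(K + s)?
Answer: -59783579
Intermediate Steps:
(18890 - 44319)*(K + s) = (18890 - 44319)*(15225 - 12874) = -25429*2351 = -59783579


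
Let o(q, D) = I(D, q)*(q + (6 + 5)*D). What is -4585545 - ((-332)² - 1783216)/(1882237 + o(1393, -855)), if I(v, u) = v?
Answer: -255052587789/55621 ≈ -4.5855e+6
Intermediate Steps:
o(q, D) = D*(q + 11*D) (o(q, D) = D*(q + (6 + 5)*D) = D*(q + 11*D))
-4585545 - ((-332)² - 1783216)/(1882237 + o(1393, -855)) = -4585545 - ((-332)² - 1783216)/(1882237 - 855*(1393 + 11*(-855))) = -4585545 - (110224 - 1783216)/(1882237 - 855*(1393 - 9405)) = -4585545 - (-1672992)/(1882237 - 855*(-8012)) = -4585545 - (-1672992)/(1882237 + 6850260) = -4585545 - (-1672992)/8732497 = -4585545 - 1*(-10656/55621) = -4585545 + 10656/55621 = -255052587789/55621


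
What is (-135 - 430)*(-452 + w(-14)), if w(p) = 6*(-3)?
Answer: 265550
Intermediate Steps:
w(p) = -18
(-135 - 430)*(-452 + w(-14)) = (-135 - 430)*(-452 - 18) = -565*(-470) = 265550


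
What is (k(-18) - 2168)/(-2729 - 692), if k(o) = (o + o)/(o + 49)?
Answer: 67244/106051 ≈ 0.63407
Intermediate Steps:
k(o) = 2*o/(49 + o) (k(o) = (2*o)/(49 + o) = 2*o/(49 + o))
(k(-18) - 2168)/(-2729 - 692) = (2*(-18)/(49 - 18) - 2168)/(-2729 - 692) = (2*(-18)/31 - 2168)/(-3421) = (2*(-18)*(1/31) - 2168)*(-1/3421) = (-36/31 - 2168)*(-1/3421) = -67244/31*(-1/3421) = 67244/106051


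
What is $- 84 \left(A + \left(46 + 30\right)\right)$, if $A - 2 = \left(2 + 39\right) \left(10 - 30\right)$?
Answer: $62328$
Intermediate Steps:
$A = -818$ ($A = 2 + \left(2 + 39\right) \left(10 - 30\right) = 2 + 41 \left(-20\right) = 2 - 820 = -818$)
$- 84 \left(A + \left(46 + 30\right)\right) = - 84 \left(-818 + \left(46 + 30\right)\right) = - 84 \left(-818 + 76\right) = \left(-84\right) \left(-742\right) = 62328$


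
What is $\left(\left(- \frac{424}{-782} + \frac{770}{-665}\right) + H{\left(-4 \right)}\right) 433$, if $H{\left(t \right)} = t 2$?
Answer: $- \frac{27714598}{7429} \approx -3730.6$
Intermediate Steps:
$H{\left(t \right)} = 2 t$
$\left(\left(- \frac{424}{-782} + \frac{770}{-665}\right) + H{\left(-4 \right)}\right) 433 = \left(\left(- \frac{424}{-782} + \frac{770}{-665}\right) + 2 \left(-4\right)\right) 433 = \left(\left(\left(-424\right) \left(- \frac{1}{782}\right) + 770 \left(- \frac{1}{665}\right)\right) - 8\right) 433 = \left(\left(\frac{212}{391} - \frac{22}{19}\right) - 8\right) 433 = \left(- \frac{4574}{7429} - 8\right) 433 = \left(- \frac{64006}{7429}\right) 433 = - \frac{27714598}{7429}$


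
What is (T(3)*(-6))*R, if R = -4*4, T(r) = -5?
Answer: -480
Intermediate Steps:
R = -16
(T(3)*(-6))*R = -5*(-6)*(-16) = 30*(-16) = -480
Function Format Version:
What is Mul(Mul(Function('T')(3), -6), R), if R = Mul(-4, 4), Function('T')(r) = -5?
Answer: -480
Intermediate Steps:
R = -16
Mul(Mul(Function('T')(3), -6), R) = Mul(Mul(-5, -6), -16) = Mul(30, -16) = -480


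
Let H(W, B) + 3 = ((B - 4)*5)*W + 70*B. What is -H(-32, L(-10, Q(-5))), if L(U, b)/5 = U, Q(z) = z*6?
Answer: -5137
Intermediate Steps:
Q(z) = 6*z
L(U, b) = 5*U
H(W, B) = -3 + 70*B + W*(-20 + 5*B) (H(W, B) = -3 + (((B - 4)*5)*W + 70*B) = -3 + (((-4 + B)*5)*W + 70*B) = -3 + ((-20 + 5*B)*W + 70*B) = -3 + (W*(-20 + 5*B) + 70*B) = -3 + (70*B + W*(-20 + 5*B)) = -3 + 70*B + W*(-20 + 5*B))
-H(-32, L(-10, Q(-5))) = -(-3 - 20*(-32) + 70*(5*(-10)) + 5*(5*(-10))*(-32)) = -(-3 + 640 + 70*(-50) + 5*(-50)*(-32)) = -(-3 + 640 - 3500 + 8000) = -1*5137 = -5137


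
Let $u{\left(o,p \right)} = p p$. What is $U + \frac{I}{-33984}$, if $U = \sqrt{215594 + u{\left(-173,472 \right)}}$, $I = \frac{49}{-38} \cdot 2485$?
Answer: $\frac{121765}{1291392} + \sqrt{438378} \approx 662.2$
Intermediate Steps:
$u{\left(o,p \right)} = p^{2}$
$I = - \frac{121765}{38}$ ($I = 49 \left(- \frac{1}{38}\right) 2485 = \left(- \frac{49}{38}\right) 2485 = - \frac{121765}{38} \approx -3204.3$)
$U = \sqrt{438378}$ ($U = \sqrt{215594 + 472^{2}} = \sqrt{215594 + 222784} = \sqrt{438378} \approx 662.1$)
$U + \frac{I}{-33984} = \sqrt{438378} - \frac{121765}{38 \left(-33984\right)} = \sqrt{438378} - - \frac{121765}{1291392} = \sqrt{438378} + \frac{121765}{1291392} = \frac{121765}{1291392} + \sqrt{438378}$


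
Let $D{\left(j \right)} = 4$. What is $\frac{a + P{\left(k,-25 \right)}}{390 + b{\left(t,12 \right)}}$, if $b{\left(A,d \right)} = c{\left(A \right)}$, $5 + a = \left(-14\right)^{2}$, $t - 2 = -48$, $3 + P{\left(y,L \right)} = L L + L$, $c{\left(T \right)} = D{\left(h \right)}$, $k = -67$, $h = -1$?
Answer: $2$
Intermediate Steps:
$c{\left(T \right)} = 4$
$P{\left(y,L \right)} = -3 + L + L^{2}$ ($P{\left(y,L \right)} = -3 + \left(L L + L\right) = -3 + \left(L^{2} + L\right) = -3 + \left(L + L^{2}\right) = -3 + L + L^{2}$)
$t = -46$ ($t = 2 - 48 = -46$)
$a = 191$ ($a = -5 + \left(-14\right)^{2} = -5 + 196 = 191$)
$b{\left(A,d \right)} = 4$
$\frac{a + P{\left(k,-25 \right)}}{390 + b{\left(t,12 \right)}} = \frac{191 - \left(28 - 625\right)}{390 + 4} = \frac{191 - -597}{394} = \left(191 + 597\right) \frac{1}{394} = 788 \cdot \frac{1}{394} = 2$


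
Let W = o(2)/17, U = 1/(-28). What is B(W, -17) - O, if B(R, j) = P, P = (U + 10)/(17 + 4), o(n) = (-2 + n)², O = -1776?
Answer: 348189/196 ≈ 1776.5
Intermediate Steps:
U = -1/28 ≈ -0.035714
P = 93/196 (P = (-1/28 + 10)/(17 + 4) = (279/28)/21 = (279/28)*(1/21) = 93/196 ≈ 0.47449)
W = 0 (W = (-2 + 2)²/17 = 0²*(1/17) = 0*(1/17) = 0)
B(R, j) = 93/196
B(W, -17) - O = 93/196 - 1*(-1776) = 93/196 + 1776 = 348189/196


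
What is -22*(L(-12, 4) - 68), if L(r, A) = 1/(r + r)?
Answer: 17963/12 ≈ 1496.9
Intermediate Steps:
L(r, A) = 1/(2*r)
-22*(L(-12, 4) - 68) = -22*((1/2)/(-12) - 68) = -22*((1/2)*(-1/12) - 68) = -22*(-1/24 - 68) = -22*(-1633/24) = 17963/12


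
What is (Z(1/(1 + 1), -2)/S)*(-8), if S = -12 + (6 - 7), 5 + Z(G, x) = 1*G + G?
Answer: -32/13 ≈ -2.4615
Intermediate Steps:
Z(G, x) = -5 + 2*G (Z(G, x) = -5 + (1*G + G) = -5 + (G + G) = -5 + 2*G)
S = -13 (S = -12 - 1 = -13)
(Z(1/(1 + 1), -2)/S)*(-8) = ((-5 + 2/(1 + 1))/(-13))*(-8) = ((-5 + 2/2)*(-1/13))*(-8) = ((-5 + 2*(1/2))*(-1/13))*(-8) = ((-5 + 1)*(-1/13))*(-8) = -4*(-1/13)*(-8) = (4/13)*(-8) = -32/13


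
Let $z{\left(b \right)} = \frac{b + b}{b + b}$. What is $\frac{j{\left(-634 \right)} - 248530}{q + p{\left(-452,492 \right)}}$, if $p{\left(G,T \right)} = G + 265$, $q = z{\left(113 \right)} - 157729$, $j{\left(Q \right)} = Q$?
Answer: $\frac{249164}{157915} \approx 1.5778$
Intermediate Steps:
$z{\left(b \right)} = 1$ ($z{\left(b \right)} = \frac{2 b}{2 b} = 2 b \frac{1}{2 b} = 1$)
$q = -157728$ ($q = 1 - 157729 = -157728$)
$p{\left(G,T \right)} = 265 + G$
$\frac{j{\left(-634 \right)} - 248530}{q + p{\left(-452,492 \right)}} = \frac{-634 - 248530}{-157728 + \left(265 - 452\right)} = - \frac{249164}{-157728 - 187} = - \frac{249164}{-157915} = \left(-249164\right) \left(- \frac{1}{157915}\right) = \frac{249164}{157915}$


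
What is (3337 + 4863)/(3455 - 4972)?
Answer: -200/37 ≈ -5.4054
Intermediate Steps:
(3337 + 4863)/(3455 - 4972) = 8200/(-1517) = 8200*(-1/1517) = -200/37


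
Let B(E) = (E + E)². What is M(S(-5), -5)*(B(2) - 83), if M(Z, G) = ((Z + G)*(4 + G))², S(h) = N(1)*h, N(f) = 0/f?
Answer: -1675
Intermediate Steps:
N(f) = 0
S(h) = 0 (S(h) = 0*h = 0)
M(Z, G) = (4 + G)²*(G + Z)² (M(Z, G) = ((G + Z)*(4 + G))² = ((4 + G)*(G + Z))² = (4 + G)²*(G + Z)²)
B(E) = 4*E² (B(E) = (2*E)² = 4*E²)
M(S(-5), -5)*(B(2) - 83) = ((4 - 5)²*(-5 + 0)²)*(4*2² - 83) = ((-1)²*(-5)²)*(4*4 - 83) = (1*25)*(16 - 83) = 25*(-67) = -1675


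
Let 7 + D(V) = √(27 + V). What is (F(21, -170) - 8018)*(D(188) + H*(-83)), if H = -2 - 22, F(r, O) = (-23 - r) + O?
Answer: -16340520 - 8232*√215 ≈ -1.6461e+7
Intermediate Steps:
F(r, O) = -23 + O - r
D(V) = -7 + √(27 + V)
H = -24
(F(21, -170) - 8018)*(D(188) + H*(-83)) = ((-23 - 170 - 1*21) - 8018)*((-7 + √(27 + 188)) - 24*(-83)) = ((-23 - 170 - 21) - 8018)*((-7 + √215) + 1992) = (-214 - 8018)*(1985 + √215) = -8232*(1985 + √215) = -16340520 - 8232*√215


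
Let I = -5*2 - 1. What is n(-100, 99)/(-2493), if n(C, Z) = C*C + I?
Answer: -9989/2493 ≈ -4.0068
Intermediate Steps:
I = -11 (I = -10 - 1 = -11)
n(C, Z) = -11 + C² (n(C, Z) = C*C - 11 = C² - 11 = -11 + C²)
n(-100, 99)/(-2493) = (-11 + (-100)²)/(-2493) = (-11 + 10000)*(-1/2493) = 9989*(-1/2493) = -9989/2493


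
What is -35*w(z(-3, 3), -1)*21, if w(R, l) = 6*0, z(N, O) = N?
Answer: 0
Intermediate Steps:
w(R, l) = 0
-35*w(z(-3, 3), -1)*21 = -35*0*21 = 0*21 = 0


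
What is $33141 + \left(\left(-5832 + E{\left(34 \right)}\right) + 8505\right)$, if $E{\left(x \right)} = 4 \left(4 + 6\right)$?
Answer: $35854$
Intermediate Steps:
$E{\left(x \right)} = 40$ ($E{\left(x \right)} = 4 \cdot 10 = 40$)
$33141 + \left(\left(-5832 + E{\left(34 \right)}\right) + 8505\right) = 33141 + \left(\left(-5832 + 40\right) + 8505\right) = 33141 + \left(-5792 + 8505\right) = 33141 + 2713 = 35854$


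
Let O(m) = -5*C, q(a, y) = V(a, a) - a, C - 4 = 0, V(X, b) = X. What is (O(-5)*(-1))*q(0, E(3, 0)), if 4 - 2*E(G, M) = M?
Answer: 0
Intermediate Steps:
E(G, M) = 2 - M/2
C = 4 (C = 4 + 0 = 4)
q(a, y) = 0 (q(a, y) = a - a = 0)
O(m) = -20 (O(m) = -5*4 = -20)
(O(-5)*(-1))*q(0, E(3, 0)) = -20*(-1)*0 = 20*0 = 0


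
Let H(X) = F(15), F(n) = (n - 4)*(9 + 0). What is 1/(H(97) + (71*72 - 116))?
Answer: 1/5095 ≈ 0.00019627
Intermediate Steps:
F(n) = -36 + 9*n (F(n) = (-4 + n)*9 = -36 + 9*n)
H(X) = 99 (H(X) = -36 + 9*15 = -36 + 135 = 99)
1/(H(97) + (71*72 - 116)) = 1/(99 + (71*72 - 116)) = 1/(99 + (5112 - 116)) = 1/(99 + 4996) = 1/5095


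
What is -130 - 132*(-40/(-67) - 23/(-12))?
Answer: -30941/67 ≈ -461.81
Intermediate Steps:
-130 - 132*(-40/(-67) - 23/(-12)) = -130 - 132*(-40*(-1/67) - 23*(-1/12)) = -130 - 132*(40/67 + 23/12) = -130 - 132*2021/804 = -130 - 22231/67 = -30941/67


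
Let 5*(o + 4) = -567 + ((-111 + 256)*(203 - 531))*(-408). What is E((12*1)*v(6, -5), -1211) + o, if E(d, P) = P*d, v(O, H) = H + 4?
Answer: 19476553/5 ≈ 3.8953e+6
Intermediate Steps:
v(O, H) = 4 + H
o = 19403893/5 (o = -4 + (-567 + ((-111 + 256)*(203 - 531))*(-408))/5 = -4 + (-567 + (145*(-328))*(-408))/5 = -4 + (-567 - 47560*(-408))/5 = -4 + (-567 + 19404480)/5 = -4 + (⅕)*19403913 = -4 + 19403913/5 = 19403893/5 ≈ 3.8808e+6)
E((12*1)*v(6, -5), -1211) + o = -1211*12*1*(4 - 5) + 19403893/5 = -14532*(-1) + 19403893/5 = -1211*(-12) + 19403893/5 = 14532 + 19403893/5 = 19476553/5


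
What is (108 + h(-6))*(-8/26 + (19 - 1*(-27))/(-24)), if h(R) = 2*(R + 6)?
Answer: -3123/13 ≈ -240.23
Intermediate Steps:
h(R) = 12 + 2*R (h(R) = 2*(6 + R) = 12 + 2*R)
(108 + h(-6))*(-8/26 + (19 - 1*(-27))/(-24)) = (108 + (12 + 2*(-6)))*(-8/26 + (19 - 1*(-27))/(-24)) = (108 + (12 - 12))*(-8*1/26 + (19 + 27)*(-1/24)) = (108 + 0)*(-4/13 + 46*(-1/24)) = 108*(-4/13 - 23/12) = 108*(-347/156) = -3123/13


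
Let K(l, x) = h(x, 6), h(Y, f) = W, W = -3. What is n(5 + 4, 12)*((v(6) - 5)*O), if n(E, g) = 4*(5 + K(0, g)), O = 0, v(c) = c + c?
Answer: 0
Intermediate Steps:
v(c) = 2*c
h(Y, f) = -3
K(l, x) = -3
n(E, g) = 8 (n(E, g) = 4*(5 - 3) = 4*2 = 8)
n(5 + 4, 12)*((v(6) - 5)*O) = 8*((2*6 - 5)*0) = 8*((12 - 5)*0) = 8*(7*0) = 8*0 = 0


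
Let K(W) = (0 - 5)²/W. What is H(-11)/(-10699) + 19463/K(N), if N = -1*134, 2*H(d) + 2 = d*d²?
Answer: -55806849391/534950 ≈ -1.0432e+5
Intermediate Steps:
H(d) = -1 + d³/2 (H(d) = -1 + (d*d²)/2 = -1 + d³/2)
N = -134
K(W) = 25/W (K(W) = (-5)²/W = 25/W)
H(-11)/(-10699) + 19463/K(N) = (-1 + (½)*(-11)³)/(-10699) + 19463/((25/(-134))) = (-1 + (½)*(-1331))*(-1/10699) + 19463/((25*(-1/134))) = (-1 - 1331/2)*(-1/10699) + 19463/(-25/134) = -1333/2*(-1/10699) + 19463*(-134/25) = 1333/21398 - 2608042/25 = -55806849391/534950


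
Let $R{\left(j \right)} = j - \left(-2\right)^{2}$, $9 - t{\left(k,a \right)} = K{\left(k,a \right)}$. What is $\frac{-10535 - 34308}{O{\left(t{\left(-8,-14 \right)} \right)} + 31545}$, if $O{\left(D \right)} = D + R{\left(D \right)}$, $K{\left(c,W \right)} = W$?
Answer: $- \frac{44843}{31587} \approx -1.4197$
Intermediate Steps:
$t{\left(k,a \right)} = 9 - a$
$R{\left(j \right)} = -4 + j$ ($R{\left(j \right)} = j - 4 = -4 + j$)
$O{\left(D \right)} = -4 + 2 D$ ($O{\left(D \right)} = D + \left(-4 + D\right) = -4 + 2 D$)
$\frac{-10535 - 34308}{O{\left(t{\left(-8,-14 \right)} \right)} + 31545} = \frac{-10535 - 34308}{\left(-4 + 2 \left(9 - -14\right)\right) + 31545} = - \frac{44843}{\left(-4 + 2 \left(9 + 14\right)\right) + 31545} = - \frac{44843}{\left(-4 + 2 \cdot 23\right) + 31545} = - \frac{44843}{\left(-4 + 46\right) + 31545} = - \frac{44843}{42 + 31545} = - \frac{44843}{31587}$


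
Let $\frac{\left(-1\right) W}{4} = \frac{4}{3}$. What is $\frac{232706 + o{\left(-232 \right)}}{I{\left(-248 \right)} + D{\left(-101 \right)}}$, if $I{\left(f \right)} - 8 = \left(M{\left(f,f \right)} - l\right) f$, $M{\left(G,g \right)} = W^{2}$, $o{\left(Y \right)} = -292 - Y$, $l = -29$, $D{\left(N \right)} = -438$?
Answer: $- \frac{1046907}{66043} \approx -15.852$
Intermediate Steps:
$W = - \frac{16}{3}$ ($W = - 4 \cdot \frac{4}{3} = - 4 \cdot 4 \cdot \frac{1}{3} = \left(-4\right) \frac{4}{3} = - \frac{16}{3} \approx -5.3333$)
$M{\left(G,g \right)} = \frac{256}{9}$ ($M{\left(G,g \right)} = \left(- \frac{16}{3}\right)^{2} = \frac{256}{9}$)
$I{\left(f \right)} = 8 + \frac{517 f}{9}$ ($I{\left(f \right)} = 8 + \left(\frac{256}{9} - -29\right) f = 8 + \left(\frac{256}{9} + 29\right) f = 8 + \frac{517 f}{9}$)
$\frac{232706 + o{\left(-232 \right)}}{I{\left(-248 \right)} + D{\left(-101 \right)}} = \frac{232706 - 60}{\left(8 + \frac{517}{9} \left(-248\right)\right) - 438} = \frac{232706 + \left(-292 + 232\right)}{\left(8 - \frac{128216}{9}\right) - 438} = \frac{232706 - 60}{- \frac{128144}{9} - 438} = \frac{232646}{- \frac{132086}{9}} = 232646 \left(- \frac{9}{132086}\right) = - \frac{1046907}{66043}$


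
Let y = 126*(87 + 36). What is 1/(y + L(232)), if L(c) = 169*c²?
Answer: 1/9111754 ≈ 1.0975e-7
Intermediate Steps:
y = 15498 (y = 126*123 = 15498)
1/(y + L(232)) = 1/(15498 + 169*232²) = 1/(15498 + 169*53824) = 1/(15498 + 9096256) = 1/9111754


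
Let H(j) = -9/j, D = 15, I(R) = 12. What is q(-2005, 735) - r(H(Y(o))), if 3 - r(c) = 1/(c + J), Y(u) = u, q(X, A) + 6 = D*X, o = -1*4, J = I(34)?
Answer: -1714784/57 ≈ -30084.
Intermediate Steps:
J = 12
o = -4
q(X, A) = -6 + 15*X
r(c) = 3 - 1/(12 + c) (r(c) = 3 - 1/(c + 12) = 3 - 1/(12 + c))
q(-2005, 735) - r(H(Y(o))) = (-6 + 15*(-2005)) - (35 + 3*(-9/(-4)))/(12 - 9/(-4)) = (-6 - 30075) - (35 + 3*(-9*(-1/4)))/(12 - 9*(-1/4)) = -30081 - (35 + 3*(9/4))/(12 + 9/4) = -30081 - (35 + 27/4)/57/4 = -30081 - 4*167/(57*4) = -30081 - 1*167/57 = -30081 - 167/57 = -1714784/57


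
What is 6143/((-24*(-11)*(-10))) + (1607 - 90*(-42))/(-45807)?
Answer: -32846009/13436720 ≈ -2.4445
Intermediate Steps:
6143/((-24*(-11)*(-10))) + (1607 - 90*(-42))/(-45807) = 6143/((264*(-10))) + (1607 - 1*(-3780))*(-1/45807) = 6143/(-2640) + (1607 + 3780)*(-1/45807) = 6143*(-1/2640) + 5387*(-1/45807) = -6143/2640 - 5387/45807 = -32846009/13436720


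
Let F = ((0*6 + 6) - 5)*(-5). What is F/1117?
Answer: -5/1117 ≈ -0.0044763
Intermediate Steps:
F = -5 (F = ((0 + 6) - 5)*(-5) = (6 - 5)*(-5) = 1*(-5) = -5)
F/1117 = -5/1117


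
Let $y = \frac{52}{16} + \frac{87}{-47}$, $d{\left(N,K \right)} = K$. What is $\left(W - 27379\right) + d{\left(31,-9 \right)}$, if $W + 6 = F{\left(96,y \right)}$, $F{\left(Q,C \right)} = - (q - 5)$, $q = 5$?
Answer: $-27394$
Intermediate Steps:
$y = \frac{263}{188}$ ($y = 52 \cdot \frac{1}{16} + 87 \left(- \frac{1}{47}\right) = \frac{13}{4} - \frac{87}{47} = \frac{263}{188} \approx 1.3989$)
$F{\left(Q,C \right)} = 0$ ($F{\left(Q,C \right)} = - (5 - 5) = \left(-1\right) 0 = 0$)
$W = -6$ ($W = -6 + 0 = -6$)
$\left(W - 27379\right) + d{\left(31,-9 \right)} = \left(-6 - 27379\right) - 9 = -27385 - 9 = -27394$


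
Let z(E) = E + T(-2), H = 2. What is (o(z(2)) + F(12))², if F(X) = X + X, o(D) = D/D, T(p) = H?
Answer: 625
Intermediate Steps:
T(p) = 2
z(E) = 2 + E (z(E) = E + 2 = 2 + E)
o(D) = 1
F(X) = 2*X
(o(z(2)) + F(12))² = (1 + 2*12)² = (1 + 24)² = 25² = 625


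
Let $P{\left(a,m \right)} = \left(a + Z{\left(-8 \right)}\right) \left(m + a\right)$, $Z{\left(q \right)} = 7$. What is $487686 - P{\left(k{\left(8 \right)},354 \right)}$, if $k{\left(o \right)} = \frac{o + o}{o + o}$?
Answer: $484846$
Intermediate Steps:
$k{\left(o \right)} = 1$ ($k{\left(o \right)} = \frac{2 o}{2 o} = 2 o \frac{1}{2 o} = 1$)
$P{\left(a,m \right)} = \left(7 + a\right) \left(a + m\right)$ ($P{\left(a,m \right)} = \left(a + 7\right) \left(m + a\right) = \left(7 + a\right) \left(a + m\right)$)
$487686 - P{\left(k{\left(8 \right)},354 \right)} = 487686 - \left(1^{2} + 7 \cdot 1 + 7 \cdot 354 + 1 \cdot 354\right) = 487686 - \left(1 + 7 + 2478 + 354\right) = 487686 - 2840 = 484846$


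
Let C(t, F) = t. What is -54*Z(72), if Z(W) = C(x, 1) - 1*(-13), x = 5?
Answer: -972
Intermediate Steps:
Z(W) = 18 (Z(W) = 5 - 1*(-13) = 5 + 13 = 18)
-54*Z(72) = -54*18 = -972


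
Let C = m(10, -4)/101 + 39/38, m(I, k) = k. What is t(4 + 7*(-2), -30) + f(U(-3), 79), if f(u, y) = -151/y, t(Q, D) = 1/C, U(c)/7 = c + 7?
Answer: -268635/299173 ≈ -0.89793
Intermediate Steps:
U(c) = 49 + 7*c (U(c) = 7*(c + 7) = 7*(7 + c) = 49 + 7*c)
C = 3787/3838 (C = -4/101 + 39/38 = 3787/3838 ≈ 0.98671)
t(Q, D) = 3838/3787 (t(Q, D) = 1/(3787/3838) = 3838/3787)
t(4 + 7*(-2), -30) + f(U(-3), 79) = 3838/3787 - 151/79 = -268635/299173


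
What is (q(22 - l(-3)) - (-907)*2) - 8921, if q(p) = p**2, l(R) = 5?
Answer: -6818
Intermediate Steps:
(q(22 - l(-3)) - (-907)*2) - 8921 = ((22 - 1*5)**2 - (-907)*2) - 8921 = ((22 - 5)**2 - 907*(-2)) - 8921 = (17**2 + 1814) - 8921 = (289 + 1814) - 8921 = 2103 - 8921 = -6818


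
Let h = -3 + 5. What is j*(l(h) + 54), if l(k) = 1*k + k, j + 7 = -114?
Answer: -7018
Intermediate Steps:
j = -121 (j = -7 - 114 = -121)
h = 2
l(k) = 2*k (l(k) = k + k = 2*k)
j*(l(h) + 54) = -121*(2*2 + 54) = -121*(4 + 54) = -121*58 = -7018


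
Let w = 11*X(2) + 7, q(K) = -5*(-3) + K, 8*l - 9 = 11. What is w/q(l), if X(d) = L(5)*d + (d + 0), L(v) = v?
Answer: 278/35 ≈ 7.9429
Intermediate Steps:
l = 5/2 (l = 9/8 + (⅛)*11 = 9/8 + 11/8 = 5/2 ≈ 2.5000)
q(K) = 15 + K
X(d) = 6*d (X(d) = 5*d + (d + 0) = 5*d + d = 6*d)
w = 139 (w = 11*(6*2) + 7 = 11*12 + 7 = 132 + 7 = 139)
w/q(l) = 139/(15 + 5/2) = 139/(35/2) = 139*(2/35) = 278/35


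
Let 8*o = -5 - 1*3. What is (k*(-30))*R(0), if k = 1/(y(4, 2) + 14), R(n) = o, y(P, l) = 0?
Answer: 15/7 ≈ 2.1429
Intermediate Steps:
o = -1 (o = (-5 - 1*3)/8 = (-5 - 3)/8 = (⅛)*(-8) = -1)
R(n) = -1
k = 1/14 (k = 1/(0 + 14) = 1/14 ≈ 0.071429)
(k*(-30))*R(0) = ((1/14)*(-30))*(-1) = -15/7*(-1) = 15/7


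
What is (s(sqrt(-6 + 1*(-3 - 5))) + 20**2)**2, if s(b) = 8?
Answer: 166464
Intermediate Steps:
(s(sqrt(-6 + 1*(-3 - 5))) + 20**2)**2 = (8 + 20**2)**2 = (8 + 400)**2 = 408**2 = 166464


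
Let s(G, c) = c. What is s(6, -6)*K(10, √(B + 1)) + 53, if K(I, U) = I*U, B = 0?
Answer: -7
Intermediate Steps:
s(6, -6)*K(10, √(B + 1)) + 53 = -60*√(0 + 1) + 53 = -60*√1 + 53 = -60 + 53 = -7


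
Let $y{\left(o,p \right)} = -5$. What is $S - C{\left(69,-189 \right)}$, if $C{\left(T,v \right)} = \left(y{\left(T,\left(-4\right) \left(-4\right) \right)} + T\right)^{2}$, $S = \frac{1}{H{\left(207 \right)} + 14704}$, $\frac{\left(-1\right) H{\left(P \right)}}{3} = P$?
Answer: $- \frac{57683967}{14083} \approx -4096.0$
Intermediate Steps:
$H{\left(P \right)} = - 3 P$
$S = \frac{1}{14083}$ ($S = \frac{1}{\left(-3\right) 207 + 14704} = \frac{1}{-621 + 14704} = \frac{1}{14083} \approx 7.1008 \cdot 10^{-5}$)
$C{\left(T,v \right)} = \left(-5 + T\right)^{2}$
$S - C{\left(69,-189 \right)} = \frac{1}{14083} - \left(-5 + 69\right)^{2} = \frac{1}{14083} - 64^{2} = \frac{1}{14083} - 4096 = - \frac{57683967}{14083}$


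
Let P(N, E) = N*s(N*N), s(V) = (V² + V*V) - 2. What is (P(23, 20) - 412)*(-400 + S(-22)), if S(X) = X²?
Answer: 1081267152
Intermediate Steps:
s(V) = -2 + 2*V² (s(V) = (V² + V²) - 2 = 2*V² - 2 = -2 + 2*V²)
P(N, E) = N*(-2 + 2*N⁴) (P(N, E) = N*(-2 + 2*(N*N)²) = N*(-2 + 2*(N²)²) = N*(-2 + 2*N⁴))
(P(23, 20) - 412)*(-400 + S(-22)) = (2*23*(-1 + 23⁴) - 412)*(-400 + (-22)²) = (2*23*(-1 + 279841) - 412)*(-400 + 484) = (2*23*279840 - 412)*84 = (12872640 - 412)*84 = 12872228*84 = 1081267152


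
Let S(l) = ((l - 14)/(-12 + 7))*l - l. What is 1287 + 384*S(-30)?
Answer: -88569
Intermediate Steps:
S(l) = -l + l*(14/5 - l/5) (S(l) = ((-14 + l)/(-5))*l - l = ((-14 + l)*(-⅕))*l - l = (14/5 - l/5)*l - l = l*(14/5 - l/5) - l = -l + l*(14/5 - l/5))
1287 + 384*S(-30) = 1287 + 384*((⅕)*(-30)*(9 - 1*(-30))) = 1287 + 384*((⅕)*(-30)*(9 + 30)) = 1287 + 384*((⅕)*(-30)*39) = 1287 + 384*(-234) = 1287 - 89856 = -88569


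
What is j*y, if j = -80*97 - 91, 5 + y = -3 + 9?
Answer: -7851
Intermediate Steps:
y = 1 (y = -5 + (-3 + 9) = -5 + 6 = 1)
j = -7851 (j = -7760 - 91 = -7851)
j*y = -7851*1 = -7851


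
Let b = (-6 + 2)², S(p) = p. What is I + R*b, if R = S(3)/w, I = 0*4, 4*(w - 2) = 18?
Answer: 96/13 ≈ 7.3846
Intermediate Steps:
w = 13/2 (w = 2 + (¼)*18 = 2 + 9/2 = 13/2 ≈ 6.5000)
I = 0
b = 16 (b = (-4)² = 16)
R = 6/13 (R = 3/(13/2) = 3*(2/13) = 6/13 ≈ 0.46154)
I + R*b = 0 + (6/13)*16 = 0 + 96/13 = 96/13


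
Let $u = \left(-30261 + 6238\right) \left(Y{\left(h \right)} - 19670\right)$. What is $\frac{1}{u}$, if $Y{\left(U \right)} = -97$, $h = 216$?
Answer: $\frac{1}{474862641} \approx 2.1059 \cdot 10^{-9}$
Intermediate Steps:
$u = 474862641$ ($u = \left(-30261 + 6238\right) \left(-97 - 19670\right) = \left(-24023\right) \left(-19767\right) = 474862641$)
$\frac{1}{u} = \frac{1}{474862641}$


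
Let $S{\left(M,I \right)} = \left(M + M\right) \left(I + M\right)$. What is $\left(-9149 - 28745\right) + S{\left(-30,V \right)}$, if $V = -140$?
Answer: $-27694$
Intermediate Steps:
$S{\left(M,I \right)} = 2 M \left(I + M\right)$
$\left(-9149 - 28745\right) + S{\left(-30,V \right)} = \left(-9149 - 28745\right) + 2 \left(-30\right) \left(-140 - 30\right) = -37894 + 2 \left(-30\right) \left(-170\right) = -37894 + 10200 = -27694$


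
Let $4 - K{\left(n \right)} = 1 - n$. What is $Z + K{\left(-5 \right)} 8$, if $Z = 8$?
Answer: $-8$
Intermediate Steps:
$K{\left(n \right)} = 3 + n$ ($K{\left(n \right)} = 4 - \left(1 - n\right) = 4 + \left(-1 + n\right) = 3 + n$)
$Z + K{\left(-5 \right)} 8 = 8 + \left(3 - 5\right) 8 = 8 - 16 = -8$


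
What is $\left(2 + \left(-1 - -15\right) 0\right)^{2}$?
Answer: $4$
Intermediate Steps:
$\left(2 + \left(-1 - -15\right) 0\right)^{2} = \left(2 + \left(-1 + 15\right) 0\right)^{2} = \left(2 + 14 \cdot 0\right)^{2} = \left(2 + 0\right)^{2} = 2^{2} = 4$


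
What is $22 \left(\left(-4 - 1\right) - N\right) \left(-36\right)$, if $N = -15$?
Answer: $-7920$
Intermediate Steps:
$22 \left(\left(-4 - 1\right) - N\right) \left(-36\right) = 22 \left(\left(-4 - 1\right) - -15\right) \left(-36\right) = 22 \left(\left(-4 - 1\right) + 15\right) \left(-36\right) = 22 \left(-5 + 15\right) \left(-36\right) = 22 \cdot 10 \left(-36\right) = 220 \left(-36\right) = -7920$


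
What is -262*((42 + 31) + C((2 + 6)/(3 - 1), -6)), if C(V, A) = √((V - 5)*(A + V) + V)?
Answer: -19126 - 262*√6 ≈ -19768.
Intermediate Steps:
C(V, A) = √(V + (-5 + V)*(A + V)) (C(V, A) = √((-5 + V)*(A + V) + V) = √(V + (-5 + V)*(A + V)))
-262*((42 + 31) + C((2 + 6)/(3 - 1), -6)) = -262*((42 + 31) + √(((2 + 6)/(3 - 1))² - 5*(-6) - 4*(2 + 6)/(3 - 1) - 6*(2 + 6)/(3 - 1))) = -262*(73 + √((8/2)² + 30 - 32/2 - 48/2)) = -262*(73 + √((8*(½))² + 30 - 32/2 - 48/2)) = -262*(73 + √(4² + 30 - 4*4 - 6*4)) = -262*(73 + √(16 + 30 - 16 - 24)) = -262*(73 + √6) = -19126 - 262*√6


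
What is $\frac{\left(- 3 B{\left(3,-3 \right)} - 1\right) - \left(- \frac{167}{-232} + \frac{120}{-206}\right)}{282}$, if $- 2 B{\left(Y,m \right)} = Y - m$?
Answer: $\frac{62629}{2246224} \approx 0.027882$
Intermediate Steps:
$B{\left(Y,m \right)} = \frac{m}{2} - \frac{Y}{2}$ ($B{\left(Y,m \right)} = - \frac{Y - m}{2} = \frac{m}{2} - \frac{Y}{2}$)
$\frac{\left(- 3 B{\left(3,-3 \right)} - 1\right) - \left(- \frac{167}{-232} + \frac{120}{-206}\right)}{282} = \frac{\left(- 3 \left(\frac{1}{2} \left(-3\right) - \frac{3}{2}\right) - 1\right) - \left(- \frac{167}{-232} + \frac{120}{-206}\right)}{282} = \left(\left(- 3 \left(- \frac{3}{2} - \frac{3}{2}\right) - 1\right) - \left(\left(-167\right) \left(- \frac{1}{232}\right) + 120 \left(- \frac{1}{206}\right)\right)\right) \frac{1}{282} = \left(\left(\left(-3\right) \left(-3\right) - 1\right) - \left(\frac{167}{232} - \frac{60}{103}\right)\right) \frac{1}{282} = \left(\left(9 - 1\right) - \frac{3281}{23896}\right) \frac{1}{282} = \left(8 - \frac{3281}{23896}\right) \frac{1}{282} = \frac{187887}{23896} \cdot \frac{1}{282} = \frac{62629}{2246224}$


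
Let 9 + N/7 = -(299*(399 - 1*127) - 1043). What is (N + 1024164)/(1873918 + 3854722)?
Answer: 231053/2864320 ≈ 0.080666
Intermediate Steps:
N = -562058 (N = -63 + 7*(-(299*(399 - 1*127) - 1043)) = -63 + 7*(-(299*(399 - 127) - 1043)) = -63 + 7*(-(299*272 - 1043)) = -63 + 7*(-(81328 - 1043)) = -63 + 7*(-1*80285) = -63 + 7*(-80285) = -63 - 561995 = -562058)
(N + 1024164)/(1873918 + 3854722) = (-562058 + 1024164)/(1873918 + 3854722) = 462106/5728640 = 462106*(1/5728640) = 231053/2864320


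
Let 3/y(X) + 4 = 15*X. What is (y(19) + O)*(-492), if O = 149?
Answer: -20601024/281 ≈ -73313.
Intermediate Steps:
y(X) = 3/(-4 + 15*X)
(y(19) + O)*(-492) = (3/(-4 + 15*19) + 149)*(-492) = (3/(-4 + 285) + 149)*(-492) = (3/281 + 149)*(-492) = (41872/281)*(-492) = -20601024/281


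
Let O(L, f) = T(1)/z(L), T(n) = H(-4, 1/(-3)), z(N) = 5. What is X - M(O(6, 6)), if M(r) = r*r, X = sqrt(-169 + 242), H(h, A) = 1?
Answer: -1/25 + sqrt(73) ≈ 8.5040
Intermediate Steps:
T(n) = 1
O(L, f) = 1/5
X = sqrt(73) ≈ 8.5440
M(r) = r**2
X - M(O(6, 6)) = sqrt(73) - (1/5)**2 = sqrt(73) - 1*1/25 = sqrt(73) - 1/25 = -1/25 + sqrt(73)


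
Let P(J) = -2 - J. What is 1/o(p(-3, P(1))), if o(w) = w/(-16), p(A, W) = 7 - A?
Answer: -8/5 ≈ -1.6000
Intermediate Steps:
o(w) = -w/16 (o(w) = w*(-1/16) = -w/16)
1/o(p(-3, P(1))) = 1/(-(7 - 1*(-3))/16) = 1/(-(7 + 3)/16) = 1/(-1/16*10) = 1/(-5/8) = -8/5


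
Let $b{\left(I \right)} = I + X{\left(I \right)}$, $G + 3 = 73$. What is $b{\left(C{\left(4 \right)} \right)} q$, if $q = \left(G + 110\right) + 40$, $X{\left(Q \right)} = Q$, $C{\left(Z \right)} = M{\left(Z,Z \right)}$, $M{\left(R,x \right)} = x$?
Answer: $1760$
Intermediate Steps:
$C{\left(Z \right)} = Z$
$G = 70$ ($G = -3 + 73 = 70$)
$b{\left(I \right)} = 2 I$ ($b{\left(I \right)} = I + I = 2 I$)
$q = 220$ ($q = \left(70 + 110\right) + 40 = 180 + 40 = 220$)
$b{\left(C{\left(4 \right)} \right)} q = 2 \cdot 4 \cdot 220 = 8 \cdot 220 = 1760$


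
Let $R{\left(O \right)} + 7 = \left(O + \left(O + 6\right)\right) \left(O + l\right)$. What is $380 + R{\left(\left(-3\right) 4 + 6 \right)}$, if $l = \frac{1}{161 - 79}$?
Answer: $\frac{16766}{41} \approx 408.93$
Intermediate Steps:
$l = \frac{1}{82} \approx 0.012195$
$R{\left(O \right)} = -7 + \left(6 + 2 O\right) \left(\frac{1}{82} + O\right)$ ($R{\left(O \right)} = -7 + \left(O + \left(O + 6\right)\right) \left(O + \frac{1}{82}\right) = -7 + \left(O + \left(6 + O\right)\right) \left(\frac{1}{82} + O\right) = -7 + \left(6 + 2 O\right) \left(\frac{1}{82} + O\right)$)
$380 + R{\left(\left(-3\right) 4 + 6 \right)} = 380 + \left(- \frac{284}{41} + 2 \left(\left(-3\right) 4 + 6\right)^{2} + \frac{247 \left(\left(-3\right) 4 + 6\right)}{41}\right) = 380 + \left(- \frac{284}{41} + 2 \left(-12 + 6\right)^{2} + \frac{247 \left(-12 + 6\right)}{41}\right) = 380 + \left(- \frac{284}{41} + 2 \left(-6\right)^{2} + \frac{247}{41} \left(-6\right)\right) = 380 - - \frac{1186}{41} = 380 + \frac{1186}{41} = \frac{16766}{41}$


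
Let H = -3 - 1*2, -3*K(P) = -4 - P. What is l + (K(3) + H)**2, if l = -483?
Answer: -4283/9 ≈ -475.89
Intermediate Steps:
K(P) = 4/3 + P/3 (K(P) = -(-4 - P)/3 = 4/3 + P/3)
H = -5 (H = -3 - 2 = -5)
l + (K(3) + H)**2 = -483 + ((4/3 + (1/3)*3) - 5)**2 = -483 + ((4/3 + 1) - 5)**2 = -483 + (7/3 - 5)**2 = -483 + (-8/3)**2 = -483 + 64/9 = -4283/9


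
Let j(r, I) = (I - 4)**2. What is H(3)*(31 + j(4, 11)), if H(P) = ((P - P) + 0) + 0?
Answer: 0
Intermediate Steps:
H(P) = 0 (H(P) = (0 + 0) + 0 = 0 + 0 = 0)
j(r, I) = (-4 + I)**2
H(3)*(31 + j(4, 11)) = 0*(31 + (-4 + 11)**2) = 0*(31 + 7**2) = 0*(31 + 49) = 0*80 = 0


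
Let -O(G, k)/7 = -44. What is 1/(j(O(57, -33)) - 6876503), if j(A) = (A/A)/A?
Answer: -308/2117962923 ≈ -1.4542e-7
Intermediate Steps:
O(G, k) = 308 (O(G, k) = -7*(-44) = 308)
j(A) = 1/A
1/(j(O(57, -33)) - 6876503) = 1/(1/308 - 6876503) = 1/(-2117962923/308) = -308/2117962923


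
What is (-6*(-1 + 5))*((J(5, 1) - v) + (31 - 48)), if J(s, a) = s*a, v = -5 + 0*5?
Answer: 168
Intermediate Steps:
v = -5 (v = -5 + 0 = -5)
J(s, a) = a*s
(-6*(-1 + 5))*((J(5, 1) - v) + (31 - 48)) = (-6*(-1 + 5))*((1*5 - 1*(-5)) + (31 - 48)) = (-6*4)*((5 + 5) - 17) = -24*(10 - 17) = -24*(-7) = 168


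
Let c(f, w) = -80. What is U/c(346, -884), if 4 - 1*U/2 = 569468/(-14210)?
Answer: -156577/142100 ≈ -1.1019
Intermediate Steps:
U = 626308/7105 (U = 8 - 1138936/(-14210) = 8 - 1138936*(-1)/14210 = 8 - 2*(-284734/7105) = 8 + 569468/7105 = 626308/7105 ≈ 88.150)
U/c(346, -884) = (626308/7105)/(-80) = (626308/7105)*(-1/80) = -156577/142100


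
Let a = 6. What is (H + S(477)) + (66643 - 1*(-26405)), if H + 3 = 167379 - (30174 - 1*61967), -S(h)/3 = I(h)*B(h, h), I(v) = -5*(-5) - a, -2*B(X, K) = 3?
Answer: 584605/2 ≈ 2.9230e+5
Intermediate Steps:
B(X, K) = -3/2 (B(X, K) = -½*3 = -3/2)
I(v) = 19 (I(v) = -5*(-5) - 1*6 = 25 - 6 = 19)
S(h) = 171/2 (S(h) = -57*(-3)/2 = -3*(-57/2) = 171/2)
H = 199169 (H = -3 + (167379 - (30174 - 1*61967)) = -3 + (167379 - (30174 - 61967)) = -3 + (167379 - 1*(-31793)) = -3 + (167379 + 31793) = -3 + 199172 = 199169)
(H + S(477)) + (66643 - 1*(-26405)) = (199169 + 171/2) + (66643 - 1*(-26405)) = 398509/2 + (66643 + 26405) = 398509/2 + 93048 = 584605/2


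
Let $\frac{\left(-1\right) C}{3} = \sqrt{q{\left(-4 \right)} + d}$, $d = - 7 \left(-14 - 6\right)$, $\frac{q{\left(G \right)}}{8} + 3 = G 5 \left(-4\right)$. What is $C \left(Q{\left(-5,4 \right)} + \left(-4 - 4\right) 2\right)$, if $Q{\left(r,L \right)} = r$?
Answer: $378 \sqrt{21} \approx 1732.2$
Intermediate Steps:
$q{\left(G \right)} = -24 - 160 G$ ($q{\left(G \right)} = -24 + 8 G 5 \left(-4\right) = -24 + 8 \cdot 5 G \left(-4\right) = -24 + 8 \left(- 20 G\right) = -24 - 160 G$)
$d = 140$ ($d = \left(-7\right) \left(-20\right) = 140$)
$C = - 18 \sqrt{21}$ ($C = - 3 \sqrt{\left(-24 - -640\right) + 140} = - 3 \sqrt{\left(-24 + 640\right) + 140} = - 3 \sqrt{616 + 140} = - 3 \sqrt{756} = - 3 \cdot 6 \sqrt{21} = - 18 \sqrt{21} \approx -82.486$)
$C \left(Q{\left(-5,4 \right)} + \left(-4 - 4\right) 2\right) = - 18 \sqrt{21} \left(-5 + \left(-4 - 4\right) 2\right) = - 18 \sqrt{21} \left(-5 - 16\right) = - 18 \sqrt{21} \left(-21\right) = 378 \sqrt{21}$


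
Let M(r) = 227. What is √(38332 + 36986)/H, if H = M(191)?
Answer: √75318/227 ≈ 1.2090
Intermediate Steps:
H = 227
√(38332 + 36986)/H = √(38332 + 36986)/227 = √75318*(1/227) = √75318/227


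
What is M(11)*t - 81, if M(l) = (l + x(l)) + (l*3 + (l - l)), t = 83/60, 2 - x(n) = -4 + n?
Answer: -541/20 ≈ -27.050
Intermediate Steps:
x(n) = 6 - n (x(n) = 2 - (-4 + n) = 2 + (4 - n) = 6 - n)
t = 83/60 (t = 83*(1/60) = 83/60 ≈ 1.3833)
M(l) = 6 + 3*l (M(l) = (l + (6 - l)) + (l*3 + (l - l)) = 6 + (3*l + 0) = 6 + 3*l)
M(11)*t - 81 = (6 + 3*11)*(83/60) - 81 = (6 + 33)*(83/60) - 81 = 39*(83/60) - 81 = 1079/20 - 81 = -541/20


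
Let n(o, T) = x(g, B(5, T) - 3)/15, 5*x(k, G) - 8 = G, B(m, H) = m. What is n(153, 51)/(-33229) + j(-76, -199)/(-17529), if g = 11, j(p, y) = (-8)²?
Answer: -3548322/970785235 ≈ -0.0036551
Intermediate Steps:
j(p, y) = 64
x(k, G) = 8/5 + G/5
n(o, T) = 2/15 (n(o, T) = (8/5 + (5 - 3)/5)/15 = (8/5 + (⅕)*2)*(1/15) = (8/5 + ⅖)*(1/15) = 2*(1/15) = 2/15)
n(153, 51)/(-33229) + j(-76, -199)/(-17529) = (2/15)/(-33229) + 64/(-17529) = (2/15)*(-1/33229) + 64*(-1/17529) = -2/498435 - 64/17529 = -3548322/970785235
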